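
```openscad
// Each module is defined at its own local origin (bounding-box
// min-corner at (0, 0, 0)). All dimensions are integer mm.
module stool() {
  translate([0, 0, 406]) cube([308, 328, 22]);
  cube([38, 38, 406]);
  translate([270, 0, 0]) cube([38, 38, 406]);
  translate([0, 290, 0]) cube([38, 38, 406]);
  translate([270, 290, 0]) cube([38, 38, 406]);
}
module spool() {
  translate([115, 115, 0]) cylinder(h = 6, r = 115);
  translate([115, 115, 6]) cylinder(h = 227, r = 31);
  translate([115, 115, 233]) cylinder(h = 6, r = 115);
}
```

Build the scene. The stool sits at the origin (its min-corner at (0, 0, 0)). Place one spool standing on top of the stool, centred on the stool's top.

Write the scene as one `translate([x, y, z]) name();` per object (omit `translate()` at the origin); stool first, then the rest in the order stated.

stool();
translate([39, 49, 428]) spool();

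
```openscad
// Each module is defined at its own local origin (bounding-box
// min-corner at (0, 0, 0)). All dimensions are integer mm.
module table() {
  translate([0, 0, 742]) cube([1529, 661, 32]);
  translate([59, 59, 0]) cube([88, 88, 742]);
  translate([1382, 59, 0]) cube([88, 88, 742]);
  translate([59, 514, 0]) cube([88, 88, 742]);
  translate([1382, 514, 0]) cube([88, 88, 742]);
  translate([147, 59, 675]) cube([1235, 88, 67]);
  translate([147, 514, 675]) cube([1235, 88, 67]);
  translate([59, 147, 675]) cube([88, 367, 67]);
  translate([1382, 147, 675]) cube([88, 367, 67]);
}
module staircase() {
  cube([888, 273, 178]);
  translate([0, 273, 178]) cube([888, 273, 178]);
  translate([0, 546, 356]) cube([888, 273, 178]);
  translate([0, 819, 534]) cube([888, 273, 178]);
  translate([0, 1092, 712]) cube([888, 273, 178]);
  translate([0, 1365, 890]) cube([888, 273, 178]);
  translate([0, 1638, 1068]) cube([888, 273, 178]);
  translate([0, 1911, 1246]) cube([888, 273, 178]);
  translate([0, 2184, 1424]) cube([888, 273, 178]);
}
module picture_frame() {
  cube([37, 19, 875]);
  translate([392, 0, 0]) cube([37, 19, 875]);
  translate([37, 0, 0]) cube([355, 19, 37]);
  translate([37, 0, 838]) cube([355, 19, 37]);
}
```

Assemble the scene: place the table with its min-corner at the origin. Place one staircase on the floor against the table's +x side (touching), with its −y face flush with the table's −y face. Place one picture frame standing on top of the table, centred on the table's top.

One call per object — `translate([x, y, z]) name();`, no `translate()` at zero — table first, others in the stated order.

table();
translate([1529, 0, 0]) staircase();
translate([550, 321, 774]) picture_frame();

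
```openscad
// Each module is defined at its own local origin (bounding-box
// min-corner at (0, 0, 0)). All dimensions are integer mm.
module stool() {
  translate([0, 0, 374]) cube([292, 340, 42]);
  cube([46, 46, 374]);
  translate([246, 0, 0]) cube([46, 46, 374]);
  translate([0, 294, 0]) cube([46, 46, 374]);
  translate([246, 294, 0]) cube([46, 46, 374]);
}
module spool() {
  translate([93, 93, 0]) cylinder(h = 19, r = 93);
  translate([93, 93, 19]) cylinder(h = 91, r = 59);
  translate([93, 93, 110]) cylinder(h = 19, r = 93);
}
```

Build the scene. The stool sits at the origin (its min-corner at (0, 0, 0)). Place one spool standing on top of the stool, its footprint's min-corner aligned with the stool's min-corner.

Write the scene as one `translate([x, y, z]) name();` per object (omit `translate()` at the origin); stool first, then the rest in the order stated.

stool();
translate([0, 0, 416]) spool();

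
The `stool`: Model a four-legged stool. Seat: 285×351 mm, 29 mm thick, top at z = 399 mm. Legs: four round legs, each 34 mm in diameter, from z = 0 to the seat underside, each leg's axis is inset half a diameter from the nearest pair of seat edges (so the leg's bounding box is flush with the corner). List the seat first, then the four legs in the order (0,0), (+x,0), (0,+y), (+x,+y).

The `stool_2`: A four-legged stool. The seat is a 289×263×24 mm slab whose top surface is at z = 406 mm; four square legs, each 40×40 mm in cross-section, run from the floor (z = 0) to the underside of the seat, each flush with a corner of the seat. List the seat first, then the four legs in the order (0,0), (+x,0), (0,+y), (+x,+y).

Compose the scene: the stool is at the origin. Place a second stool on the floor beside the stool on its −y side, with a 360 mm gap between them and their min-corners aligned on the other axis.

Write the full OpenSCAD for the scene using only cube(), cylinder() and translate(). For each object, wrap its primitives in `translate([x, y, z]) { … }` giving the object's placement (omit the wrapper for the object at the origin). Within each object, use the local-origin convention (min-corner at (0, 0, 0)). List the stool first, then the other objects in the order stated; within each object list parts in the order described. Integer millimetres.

translate([0, 0, 370]) cube([285, 351, 29]);
translate([17, 17, 0]) cylinder(h = 370, r = 17);
translate([268, 17, 0]) cylinder(h = 370, r = 17);
translate([17, 334, 0]) cylinder(h = 370, r = 17);
translate([268, 334, 0]) cylinder(h = 370, r = 17);
translate([0, -623, 0]) {
  translate([0, 0, 382]) cube([289, 263, 24]);
  cube([40, 40, 382]);
  translate([249, 0, 0]) cube([40, 40, 382]);
  translate([0, 223, 0]) cube([40, 40, 382]);
  translate([249, 223, 0]) cube([40, 40, 382]);
}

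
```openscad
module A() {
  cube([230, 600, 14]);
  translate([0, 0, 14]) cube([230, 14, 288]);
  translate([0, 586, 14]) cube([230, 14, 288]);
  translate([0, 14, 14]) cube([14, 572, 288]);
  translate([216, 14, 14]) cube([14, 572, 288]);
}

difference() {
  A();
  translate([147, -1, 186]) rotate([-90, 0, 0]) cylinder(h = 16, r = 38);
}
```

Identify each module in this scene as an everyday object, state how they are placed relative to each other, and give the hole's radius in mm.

A is an open box. The open box has a circular hole through its front wall. The hole's radius is 38 mm.

The subtracted cylinder has r = 38 mm.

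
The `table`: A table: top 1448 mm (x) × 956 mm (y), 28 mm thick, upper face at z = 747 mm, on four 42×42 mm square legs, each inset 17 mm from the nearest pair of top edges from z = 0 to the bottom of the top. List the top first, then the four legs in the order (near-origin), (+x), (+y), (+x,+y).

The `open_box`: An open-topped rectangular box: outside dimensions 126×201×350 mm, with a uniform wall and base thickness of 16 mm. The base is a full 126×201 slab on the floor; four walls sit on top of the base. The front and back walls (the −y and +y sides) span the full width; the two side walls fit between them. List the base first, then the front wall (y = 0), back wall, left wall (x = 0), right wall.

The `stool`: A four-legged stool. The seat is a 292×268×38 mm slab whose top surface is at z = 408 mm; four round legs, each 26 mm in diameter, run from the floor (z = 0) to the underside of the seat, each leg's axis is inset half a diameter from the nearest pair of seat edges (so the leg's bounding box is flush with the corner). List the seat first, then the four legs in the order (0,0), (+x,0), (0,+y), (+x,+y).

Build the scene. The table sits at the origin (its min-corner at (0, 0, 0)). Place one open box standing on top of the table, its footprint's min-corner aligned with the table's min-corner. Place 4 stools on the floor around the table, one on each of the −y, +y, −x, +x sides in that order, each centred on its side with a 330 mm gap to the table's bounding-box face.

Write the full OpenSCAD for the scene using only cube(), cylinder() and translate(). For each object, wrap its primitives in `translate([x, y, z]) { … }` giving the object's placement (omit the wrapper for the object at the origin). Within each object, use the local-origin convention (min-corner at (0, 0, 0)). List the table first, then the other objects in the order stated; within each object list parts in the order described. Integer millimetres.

translate([0, 0, 719]) cube([1448, 956, 28]);
translate([17, 17, 0]) cube([42, 42, 719]);
translate([1389, 17, 0]) cube([42, 42, 719]);
translate([17, 897, 0]) cube([42, 42, 719]);
translate([1389, 897, 0]) cube([42, 42, 719]);
translate([0, 0, 747]) {
  cube([126, 201, 16]);
  translate([0, 0, 16]) cube([126, 16, 334]);
  translate([0, 185, 16]) cube([126, 16, 334]);
  translate([0, 16, 16]) cube([16, 169, 334]);
  translate([110, 16, 16]) cube([16, 169, 334]);
}
translate([578, -598, 0]) {
  translate([0, 0, 370]) cube([292, 268, 38]);
  translate([13, 13, 0]) cylinder(h = 370, r = 13);
  translate([279, 13, 0]) cylinder(h = 370, r = 13);
  translate([13, 255, 0]) cylinder(h = 370, r = 13);
  translate([279, 255, 0]) cylinder(h = 370, r = 13);
}
translate([578, 1286, 0]) {
  translate([0, 0, 370]) cube([292, 268, 38]);
  translate([13, 13, 0]) cylinder(h = 370, r = 13);
  translate([279, 13, 0]) cylinder(h = 370, r = 13);
  translate([13, 255, 0]) cylinder(h = 370, r = 13);
  translate([279, 255, 0]) cylinder(h = 370, r = 13);
}
translate([-622, 344, 0]) {
  translate([0, 0, 370]) cube([292, 268, 38]);
  translate([13, 13, 0]) cylinder(h = 370, r = 13);
  translate([279, 13, 0]) cylinder(h = 370, r = 13);
  translate([13, 255, 0]) cylinder(h = 370, r = 13);
  translate([279, 255, 0]) cylinder(h = 370, r = 13);
}
translate([1778, 344, 0]) {
  translate([0, 0, 370]) cube([292, 268, 38]);
  translate([13, 13, 0]) cylinder(h = 370, r = 13);
  translate([279, 13, 0]) cylinder(h = 370, r = 13);
  translate([13, 255, 0]) cylinder(h = 370, r = 13);
  translate([279, 255, 0]) cylinder(h = 370, r = 13);
}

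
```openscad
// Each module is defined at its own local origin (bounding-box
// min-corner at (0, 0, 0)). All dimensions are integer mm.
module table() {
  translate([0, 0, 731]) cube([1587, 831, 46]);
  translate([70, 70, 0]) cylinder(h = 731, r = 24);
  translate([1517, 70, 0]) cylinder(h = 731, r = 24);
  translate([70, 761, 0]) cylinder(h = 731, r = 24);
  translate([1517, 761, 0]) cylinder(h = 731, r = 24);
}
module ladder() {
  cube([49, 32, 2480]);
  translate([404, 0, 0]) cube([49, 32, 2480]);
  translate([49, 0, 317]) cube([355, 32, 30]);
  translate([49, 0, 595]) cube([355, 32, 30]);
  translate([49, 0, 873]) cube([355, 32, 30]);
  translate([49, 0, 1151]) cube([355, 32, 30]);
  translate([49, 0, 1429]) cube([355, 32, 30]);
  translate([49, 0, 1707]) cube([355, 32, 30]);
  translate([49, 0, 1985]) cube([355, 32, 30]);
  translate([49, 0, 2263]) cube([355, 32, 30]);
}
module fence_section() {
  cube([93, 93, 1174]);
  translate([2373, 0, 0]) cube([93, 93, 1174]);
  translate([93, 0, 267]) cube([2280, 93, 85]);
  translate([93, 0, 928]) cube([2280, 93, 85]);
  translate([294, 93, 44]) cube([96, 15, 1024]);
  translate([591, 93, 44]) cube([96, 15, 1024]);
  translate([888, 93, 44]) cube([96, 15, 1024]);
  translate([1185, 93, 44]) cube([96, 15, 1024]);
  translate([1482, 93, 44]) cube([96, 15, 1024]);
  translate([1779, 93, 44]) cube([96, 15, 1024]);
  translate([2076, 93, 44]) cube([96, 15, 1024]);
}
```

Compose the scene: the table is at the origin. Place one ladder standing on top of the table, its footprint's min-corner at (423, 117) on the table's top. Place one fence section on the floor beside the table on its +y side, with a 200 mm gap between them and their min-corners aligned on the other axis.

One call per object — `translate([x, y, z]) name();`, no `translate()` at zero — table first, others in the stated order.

table();
translate([423, 117, 777]) ladder();
translate([0, 1031, 0]) fence_section();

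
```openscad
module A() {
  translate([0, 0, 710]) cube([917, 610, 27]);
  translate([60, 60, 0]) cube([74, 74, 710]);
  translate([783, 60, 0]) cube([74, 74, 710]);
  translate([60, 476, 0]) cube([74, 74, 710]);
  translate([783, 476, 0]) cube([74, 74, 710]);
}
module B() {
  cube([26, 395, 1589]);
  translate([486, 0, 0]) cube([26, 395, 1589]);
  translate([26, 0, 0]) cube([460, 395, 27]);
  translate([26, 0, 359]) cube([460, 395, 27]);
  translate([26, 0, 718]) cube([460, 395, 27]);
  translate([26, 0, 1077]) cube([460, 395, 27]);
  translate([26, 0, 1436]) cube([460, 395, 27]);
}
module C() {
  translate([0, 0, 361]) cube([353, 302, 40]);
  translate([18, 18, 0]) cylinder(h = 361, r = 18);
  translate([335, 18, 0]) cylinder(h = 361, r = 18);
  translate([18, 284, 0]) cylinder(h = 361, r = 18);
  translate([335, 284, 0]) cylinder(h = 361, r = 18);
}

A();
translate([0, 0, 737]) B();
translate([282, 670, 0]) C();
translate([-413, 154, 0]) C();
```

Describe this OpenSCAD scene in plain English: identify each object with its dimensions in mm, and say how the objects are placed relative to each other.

A is a table with a 917×610 mm rectangular top, 27 mm thick, top surface at z = 737 mm, supported by four 74×74 mm square legs, each inset 60 mm from the nearest pair of top edges, running from the floor.

B is a bookshelf 512 mm wide overall, 395 mm deep and 1589 mm tall. The two sides are 26 mm thick vertical panels. 5 horizontal shelves of 27 mm thickness span between the inner faces of the sides; the lowest shelf sits on the floor and shelves are stacked with a clear vertical gap of 332 mm between each pair.

C is a simple wooden stool: a rectangular seat 353 mm (x) by 302 mm (y), 40 mm thick, top face at z = 401 mm, on four round legs, each 36 mm in diameter. The legs rest on z = 0, each leg's axis is inset half a diameter from the nearest pair of seat edges (so the leg's bounding box is flush with the corner).

The bookshelf is on top of the table. Two stools sit around the table at the +y, −x sides.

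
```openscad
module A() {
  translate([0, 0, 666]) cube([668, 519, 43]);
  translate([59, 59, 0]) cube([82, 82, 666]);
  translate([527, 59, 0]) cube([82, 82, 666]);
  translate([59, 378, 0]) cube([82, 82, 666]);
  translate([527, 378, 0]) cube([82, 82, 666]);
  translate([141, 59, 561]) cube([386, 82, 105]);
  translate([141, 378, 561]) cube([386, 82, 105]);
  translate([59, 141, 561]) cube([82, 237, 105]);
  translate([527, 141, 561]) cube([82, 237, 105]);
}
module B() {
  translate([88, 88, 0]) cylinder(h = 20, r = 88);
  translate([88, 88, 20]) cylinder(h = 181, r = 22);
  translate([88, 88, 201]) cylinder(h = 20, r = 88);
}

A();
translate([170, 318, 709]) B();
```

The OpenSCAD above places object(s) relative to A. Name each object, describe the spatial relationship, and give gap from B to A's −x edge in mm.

A is a table. B is a spool. The spool is on top of the table. The gap from the spool to the table's −x edge is 170 mm.

The spool's min-x is at 170; the table's min-x is 0; gap = 170 mm.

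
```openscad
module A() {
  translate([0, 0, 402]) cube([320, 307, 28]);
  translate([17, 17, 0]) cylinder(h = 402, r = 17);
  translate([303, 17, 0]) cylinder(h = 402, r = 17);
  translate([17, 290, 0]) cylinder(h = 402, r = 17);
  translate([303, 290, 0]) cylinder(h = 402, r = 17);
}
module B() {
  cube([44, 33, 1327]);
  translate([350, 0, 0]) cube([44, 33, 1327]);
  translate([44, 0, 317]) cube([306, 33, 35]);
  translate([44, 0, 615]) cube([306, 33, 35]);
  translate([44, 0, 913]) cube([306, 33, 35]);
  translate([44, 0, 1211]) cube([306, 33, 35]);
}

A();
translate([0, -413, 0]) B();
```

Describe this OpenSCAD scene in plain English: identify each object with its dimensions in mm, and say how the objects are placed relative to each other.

A is a simple wooden stool: a rectangular seat 320 mm (x) by 307 mm (y), 28 mm thick, top face at z = 430 mm, on four round legs, each 34 mm in diameter. The legs rest on z = 0, each leg's axis is inset half a diameter from the nearest pair of seat edges (so the leg's bounding box is flush with the corner).

B is a straight ladder. Two 44×33 mm vertical rails, 1327 mm tall, stand 394 mm apart (outside-to-outside) with their front faces coplanar on the −y side. 4 rungs, each 33 mm deep and 35 mm tall, span between the inner faces of the rails, front faces flush with the rails. The lowest rung's underside is at z = 317 mm and rungs are spaced 298 mm apart (underside to underside).

The ladder is on the floor beside the stool on its −y side.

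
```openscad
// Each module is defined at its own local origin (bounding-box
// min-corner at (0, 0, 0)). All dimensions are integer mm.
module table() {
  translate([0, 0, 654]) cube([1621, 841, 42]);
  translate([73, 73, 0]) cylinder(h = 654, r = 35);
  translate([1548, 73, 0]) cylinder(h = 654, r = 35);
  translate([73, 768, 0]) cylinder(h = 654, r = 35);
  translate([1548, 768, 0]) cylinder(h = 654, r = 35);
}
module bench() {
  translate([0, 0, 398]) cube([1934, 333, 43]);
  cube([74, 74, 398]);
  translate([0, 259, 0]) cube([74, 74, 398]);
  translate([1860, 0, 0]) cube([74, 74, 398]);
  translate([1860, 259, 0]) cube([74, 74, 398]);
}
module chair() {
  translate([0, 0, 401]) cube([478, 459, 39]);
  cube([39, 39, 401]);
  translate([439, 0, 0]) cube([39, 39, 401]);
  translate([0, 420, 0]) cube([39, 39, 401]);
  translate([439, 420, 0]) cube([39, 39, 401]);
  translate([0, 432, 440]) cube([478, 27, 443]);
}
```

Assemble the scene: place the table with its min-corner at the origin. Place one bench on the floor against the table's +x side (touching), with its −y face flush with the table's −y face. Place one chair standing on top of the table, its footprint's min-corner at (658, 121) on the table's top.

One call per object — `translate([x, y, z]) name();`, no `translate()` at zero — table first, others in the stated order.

table();
translate([1621, 0, 0]) bench();
translate([658, 121, 696]) chair();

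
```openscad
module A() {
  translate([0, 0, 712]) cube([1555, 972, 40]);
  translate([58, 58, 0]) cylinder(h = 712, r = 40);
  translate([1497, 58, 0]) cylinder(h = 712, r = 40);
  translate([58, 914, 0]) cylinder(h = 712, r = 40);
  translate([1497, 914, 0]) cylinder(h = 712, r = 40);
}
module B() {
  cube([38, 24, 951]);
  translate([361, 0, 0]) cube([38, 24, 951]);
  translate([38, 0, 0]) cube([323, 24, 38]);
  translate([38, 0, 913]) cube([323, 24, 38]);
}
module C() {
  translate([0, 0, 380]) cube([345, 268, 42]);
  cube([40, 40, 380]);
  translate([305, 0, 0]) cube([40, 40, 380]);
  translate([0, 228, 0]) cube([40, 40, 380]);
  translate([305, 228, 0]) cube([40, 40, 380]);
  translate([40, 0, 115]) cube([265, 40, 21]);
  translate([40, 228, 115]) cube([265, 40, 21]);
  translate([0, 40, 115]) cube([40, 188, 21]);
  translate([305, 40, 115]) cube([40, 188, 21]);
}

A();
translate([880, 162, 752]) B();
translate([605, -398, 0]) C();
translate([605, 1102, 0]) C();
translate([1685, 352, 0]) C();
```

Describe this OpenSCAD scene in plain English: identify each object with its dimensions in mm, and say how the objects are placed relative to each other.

A is a rectangular dining table. The top is 1555×972×40 mm with its upper surface at z = 752 mm. It stands on four round legs of 80 mm diameter, each leg's bounding box inset 18 mm from the nearest pair of top edges, running from the floor to the underside of the top.

B is a rectangular picture frame lying in the x–z plane (depth along y). The opening is 323 mm wide (x) by 875 mm tall (z), surrounded by a border 38 mm wide on all four sides. The frame is 24 mm deep and is made of two full-height vertical stiles with two horizontal rails fitted between them.

C is a four-legged stool. The seat is a 345×268×42 mm slab whose top surface is at z = 422 mm; four square legs, each 40×40 mm in cross-section, run from the floor (z = 0) to the underside of the seat, each flush with a corner of the seat. Four stretchers, 40 mm wide and 21 mm tall, connect adjacent legs with their undersides at z = 115 mm, each running between the inner faces of the legs it joins and aligned with the legs' outer faces on the other axis.

The picture frame is on top of the table. Three stools sit around the table at the −y, +y, +x sides.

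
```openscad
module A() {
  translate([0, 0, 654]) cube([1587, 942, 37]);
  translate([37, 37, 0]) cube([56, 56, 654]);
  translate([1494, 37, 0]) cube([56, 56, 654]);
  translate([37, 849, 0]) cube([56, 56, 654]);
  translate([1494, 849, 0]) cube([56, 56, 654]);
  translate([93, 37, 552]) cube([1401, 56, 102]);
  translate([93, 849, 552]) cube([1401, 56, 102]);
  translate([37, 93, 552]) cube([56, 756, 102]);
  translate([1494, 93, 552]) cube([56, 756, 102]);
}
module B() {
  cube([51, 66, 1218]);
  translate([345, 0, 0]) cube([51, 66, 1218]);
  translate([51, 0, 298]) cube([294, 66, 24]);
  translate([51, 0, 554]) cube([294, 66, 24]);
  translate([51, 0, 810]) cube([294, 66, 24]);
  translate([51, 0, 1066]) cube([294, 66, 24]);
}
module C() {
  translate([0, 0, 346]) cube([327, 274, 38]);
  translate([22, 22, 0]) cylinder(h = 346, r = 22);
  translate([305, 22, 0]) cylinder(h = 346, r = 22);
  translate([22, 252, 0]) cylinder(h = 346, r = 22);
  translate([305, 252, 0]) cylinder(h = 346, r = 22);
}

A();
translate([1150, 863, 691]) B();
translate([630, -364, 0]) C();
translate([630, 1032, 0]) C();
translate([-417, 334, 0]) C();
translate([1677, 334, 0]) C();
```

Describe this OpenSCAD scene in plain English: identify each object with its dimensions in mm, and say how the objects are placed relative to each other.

A is a rectangular dining table. The top is 1587×942×37 mm with its upper surface at z = 691 mm. It stands on four 56×56 mm square legs, each inset 37 mm from the nearest pair of top edges, running from the floor to the underside of the top. Four apron rails, 56 mm thick and 102 mm tall, run between adjacent legs with their top edges flush with the underside of the top and their outer faces flush with the legs' outer faces.

B is a wooden ladder with two side rails of 51×66 mm section and 1218 mm height, set 396 mm apart overall. Between them run 4 rectangular rungs (66 mm deep, 24 mm thick), front faces flush with the rails' −y face. The bottom of the first rung is 298 mm above the floor and each subsequent rung is 256 mm higher than the one below.

C is a simple wooden stool: a rectangular seat 327 mm (x) by 274 mm (y), 38 mm thick, top face at z = 384 mm, on four round legs, each 44 mm in diameter. The legs rest on z = 0, each leg's axis is inset half a diameter from the nearest pair of seat edges (so the leg's bounding box is flush with the corner).

The ladder is on top of the table. Four stools sit around the table at the −y, +y, −x, +x sides.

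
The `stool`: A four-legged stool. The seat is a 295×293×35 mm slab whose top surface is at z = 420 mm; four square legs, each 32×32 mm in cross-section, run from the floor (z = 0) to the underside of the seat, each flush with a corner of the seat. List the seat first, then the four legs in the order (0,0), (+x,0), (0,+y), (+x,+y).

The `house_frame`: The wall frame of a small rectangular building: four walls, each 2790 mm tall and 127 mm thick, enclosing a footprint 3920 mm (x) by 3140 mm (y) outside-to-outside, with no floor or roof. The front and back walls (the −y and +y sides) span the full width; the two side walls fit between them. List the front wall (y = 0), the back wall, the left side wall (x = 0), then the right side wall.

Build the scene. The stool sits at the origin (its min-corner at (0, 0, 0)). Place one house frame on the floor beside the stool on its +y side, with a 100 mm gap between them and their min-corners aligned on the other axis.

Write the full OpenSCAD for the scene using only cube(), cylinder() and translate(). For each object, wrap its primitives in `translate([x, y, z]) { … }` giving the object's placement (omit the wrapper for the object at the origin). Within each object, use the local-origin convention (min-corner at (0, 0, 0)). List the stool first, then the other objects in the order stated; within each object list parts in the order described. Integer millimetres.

translate([0, 0, 385]) cube([295, 293, 35]);
cube([32, 32, 385]);
translate([263, 0, 0]) cube([32, 32, 385]);
translate([0, 261, 0]) cube([32, 32, 385]);
translate([263, 261, 0]) cube([32, 32, 385]);
translate([0, 393, 0]) {
  cube([3920, 127, 2790]);
  translate([0, 3013, 0]) cube([3920, 127, 2790]);
  translate([0, 127, 0]) cube([127, 2886, 2790]);
  translate([3793, 127, 0]) cube([127, 2886, 2790]);
}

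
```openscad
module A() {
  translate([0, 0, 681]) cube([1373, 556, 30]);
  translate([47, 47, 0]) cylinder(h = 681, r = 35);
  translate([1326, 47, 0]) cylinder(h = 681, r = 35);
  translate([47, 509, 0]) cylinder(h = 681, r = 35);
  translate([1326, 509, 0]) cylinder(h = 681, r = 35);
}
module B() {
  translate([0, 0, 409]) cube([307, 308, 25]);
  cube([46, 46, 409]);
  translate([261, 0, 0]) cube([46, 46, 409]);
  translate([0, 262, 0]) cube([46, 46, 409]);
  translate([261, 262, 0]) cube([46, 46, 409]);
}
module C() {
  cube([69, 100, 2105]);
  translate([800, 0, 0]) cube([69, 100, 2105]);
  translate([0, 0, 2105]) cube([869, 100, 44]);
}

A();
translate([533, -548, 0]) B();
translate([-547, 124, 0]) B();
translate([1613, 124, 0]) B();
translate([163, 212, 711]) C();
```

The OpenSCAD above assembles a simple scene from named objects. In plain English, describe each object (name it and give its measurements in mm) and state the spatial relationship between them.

A is a table: top 1373 mm (x) × 556 mm (y), 30 mm thick, upper face at z = 711 mm, on four round legs of 70 mm diameter, each leg's bounding box inset 12 mm from the nearest pair of top edges, running from z = 0 to the bottom of the top.

B is a four-legged stool. The seat is a 307×308×25 mm slab whose top surface is at z = 434 mm; four square legs, each 46×46 mm in cross-section, run from the floor (z = 0) to the underside of the seat, each flush with a corner of the seat.

C is a door frame. The clear opening is 731 mm wide and 2105 mm high. Two 69 mm wide jambs, 100 mm deep, stand either side of the opening from the floor to the top of the opening. A 44 mm thick head sits across the top of both jambs, spanning the full outside width of the frame.

Three stools sit around the table at the −y, −x, +x sides. The door frame is on top of the table.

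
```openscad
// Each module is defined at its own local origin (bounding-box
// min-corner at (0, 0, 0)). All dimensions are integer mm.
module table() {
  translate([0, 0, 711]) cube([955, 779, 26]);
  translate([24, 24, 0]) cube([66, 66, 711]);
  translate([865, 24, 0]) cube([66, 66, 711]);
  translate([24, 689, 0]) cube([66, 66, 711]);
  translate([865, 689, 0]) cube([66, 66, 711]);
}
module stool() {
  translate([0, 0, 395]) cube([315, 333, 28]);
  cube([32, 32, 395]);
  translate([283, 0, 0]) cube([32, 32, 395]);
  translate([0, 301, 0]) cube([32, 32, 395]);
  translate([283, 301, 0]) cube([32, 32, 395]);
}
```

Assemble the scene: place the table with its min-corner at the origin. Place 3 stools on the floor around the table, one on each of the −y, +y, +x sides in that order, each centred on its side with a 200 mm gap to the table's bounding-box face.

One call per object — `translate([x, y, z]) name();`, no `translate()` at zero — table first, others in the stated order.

table();
translate([320, -533, 0]) stool();
translate([320, 979, 0]) stool();
translate([1155, 223, 0]) stool();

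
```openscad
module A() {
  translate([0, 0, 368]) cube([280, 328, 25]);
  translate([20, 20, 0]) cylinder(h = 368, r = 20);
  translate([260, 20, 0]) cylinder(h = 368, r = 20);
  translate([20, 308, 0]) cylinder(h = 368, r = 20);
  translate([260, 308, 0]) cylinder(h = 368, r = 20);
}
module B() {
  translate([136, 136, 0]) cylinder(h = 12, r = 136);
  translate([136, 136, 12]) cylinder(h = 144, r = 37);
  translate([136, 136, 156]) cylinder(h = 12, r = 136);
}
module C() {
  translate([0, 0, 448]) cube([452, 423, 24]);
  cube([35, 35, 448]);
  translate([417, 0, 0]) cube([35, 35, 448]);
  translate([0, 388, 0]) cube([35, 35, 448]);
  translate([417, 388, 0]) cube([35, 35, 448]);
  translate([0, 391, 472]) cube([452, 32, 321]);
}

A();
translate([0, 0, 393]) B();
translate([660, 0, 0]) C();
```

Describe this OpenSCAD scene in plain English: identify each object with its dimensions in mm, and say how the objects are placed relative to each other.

A is a four-legged stool. The seat is a 280×328×25 mm slab whose top surface is at z = 393 mm; four round legs, each 40 mm in diameter, run from the floor (z = 0) to the underside of the seat, each leg's axis is inset half a diameter from the nearest pair of seat edges (so the leg's bounding box is flush with the corner).

B is a spool: two coaxial disc flanges of radius 136 mm and thickness 12 mm, joined by a core cylinder of radius 37 mm and height 144 mm. The lower flange rests on z = 0 and the three cylinders share a vertical axis.

C is a chair: 452×423 mm seat, 24 mm thick, top at z = 472 mm, on four 35 mm square corner legs flush with the seat edges. A 32 mm thick backrest slab spans the full seat width, extending 321 mm above the seat top, its back face flush with the seat's +y edge.

The spool is on top of the stool. The chair is on the floor beside the stool on its +x side.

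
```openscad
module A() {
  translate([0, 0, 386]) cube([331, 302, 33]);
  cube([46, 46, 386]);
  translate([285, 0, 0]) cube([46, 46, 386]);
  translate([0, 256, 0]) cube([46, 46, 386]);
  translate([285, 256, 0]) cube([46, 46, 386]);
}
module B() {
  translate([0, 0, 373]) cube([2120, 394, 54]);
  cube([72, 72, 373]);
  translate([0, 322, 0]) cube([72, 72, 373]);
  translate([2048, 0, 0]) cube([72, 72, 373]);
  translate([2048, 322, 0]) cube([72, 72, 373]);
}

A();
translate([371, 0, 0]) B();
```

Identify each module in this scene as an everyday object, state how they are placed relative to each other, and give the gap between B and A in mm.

The bench's nearest face is 40 mm from the stool's +x face.

A is a stool. B is a bench. The bench is on the floor beside the stool on its +x side. The gap between the bench and the stool is 40 mm.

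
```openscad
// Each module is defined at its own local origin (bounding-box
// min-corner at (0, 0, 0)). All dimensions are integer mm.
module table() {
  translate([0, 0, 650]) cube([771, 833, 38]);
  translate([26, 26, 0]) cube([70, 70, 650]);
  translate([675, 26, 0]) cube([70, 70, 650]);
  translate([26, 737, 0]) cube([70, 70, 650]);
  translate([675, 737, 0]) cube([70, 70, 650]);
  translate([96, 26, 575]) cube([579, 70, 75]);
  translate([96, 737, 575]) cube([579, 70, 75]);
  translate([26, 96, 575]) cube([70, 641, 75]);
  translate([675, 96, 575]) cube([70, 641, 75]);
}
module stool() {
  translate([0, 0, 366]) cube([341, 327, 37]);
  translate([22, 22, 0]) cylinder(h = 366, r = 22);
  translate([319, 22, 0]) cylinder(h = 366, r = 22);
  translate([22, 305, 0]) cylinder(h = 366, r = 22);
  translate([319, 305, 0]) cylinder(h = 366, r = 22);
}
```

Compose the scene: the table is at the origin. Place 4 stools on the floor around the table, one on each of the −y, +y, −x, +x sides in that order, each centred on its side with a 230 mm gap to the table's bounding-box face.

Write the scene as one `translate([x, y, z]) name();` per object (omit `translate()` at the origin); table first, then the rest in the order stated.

table();
translate([215, -557, 0]) stool();
translate([215, 1063, 0]) stool();
translate([-571, 253, 0]) stool();
translate([1001, 253, 0]) stool();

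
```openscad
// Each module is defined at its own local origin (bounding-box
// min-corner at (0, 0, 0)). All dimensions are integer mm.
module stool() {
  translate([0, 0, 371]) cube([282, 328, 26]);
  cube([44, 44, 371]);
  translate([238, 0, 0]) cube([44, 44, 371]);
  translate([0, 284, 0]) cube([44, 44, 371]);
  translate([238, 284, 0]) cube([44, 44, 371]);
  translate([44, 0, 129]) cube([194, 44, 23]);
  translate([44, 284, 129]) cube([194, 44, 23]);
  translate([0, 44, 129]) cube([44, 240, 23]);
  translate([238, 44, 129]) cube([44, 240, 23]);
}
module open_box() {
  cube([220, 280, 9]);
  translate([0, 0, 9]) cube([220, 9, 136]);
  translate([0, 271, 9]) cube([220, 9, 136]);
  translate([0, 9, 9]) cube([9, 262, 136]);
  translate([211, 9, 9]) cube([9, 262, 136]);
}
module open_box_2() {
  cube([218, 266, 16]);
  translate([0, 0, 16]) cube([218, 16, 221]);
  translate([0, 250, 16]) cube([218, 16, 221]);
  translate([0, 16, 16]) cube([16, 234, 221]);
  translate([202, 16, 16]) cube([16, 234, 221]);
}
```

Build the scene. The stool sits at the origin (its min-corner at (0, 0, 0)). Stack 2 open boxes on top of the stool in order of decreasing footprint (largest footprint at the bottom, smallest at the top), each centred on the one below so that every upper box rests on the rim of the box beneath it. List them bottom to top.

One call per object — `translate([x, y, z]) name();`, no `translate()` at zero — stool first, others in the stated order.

stool();
translate([31, 24, 397]) open_box();
translate([32, 31, 542]) open_box_2();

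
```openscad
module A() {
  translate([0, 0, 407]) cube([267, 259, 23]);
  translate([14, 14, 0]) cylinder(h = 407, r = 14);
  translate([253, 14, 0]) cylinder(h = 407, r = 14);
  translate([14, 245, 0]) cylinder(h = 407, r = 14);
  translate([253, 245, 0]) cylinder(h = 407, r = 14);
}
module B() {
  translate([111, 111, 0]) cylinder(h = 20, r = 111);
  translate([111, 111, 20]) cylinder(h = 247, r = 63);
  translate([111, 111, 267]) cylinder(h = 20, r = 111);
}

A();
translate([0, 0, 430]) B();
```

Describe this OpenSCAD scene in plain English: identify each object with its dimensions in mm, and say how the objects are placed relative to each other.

A is a four-legged stool. The seat is 267×259 mm, 23 mm thick, top at z = 430 mm. It stands on four round legs, each 28 mm in diameter, from z = 0 to the seat underside, each leg's axis is inset half a diameter from the nearest pair of seat edges (so the leg's bounding box is flush with the corner).

B is a spool: two coaxial disc flanges of radius 111 mm and thickness 20 mm, joined by a core cylinder of radius 63 mm and height 247 mm. The lower flange rests on z = 0 and the three cylinders share a vertical axis.

The spool is on top of the stool.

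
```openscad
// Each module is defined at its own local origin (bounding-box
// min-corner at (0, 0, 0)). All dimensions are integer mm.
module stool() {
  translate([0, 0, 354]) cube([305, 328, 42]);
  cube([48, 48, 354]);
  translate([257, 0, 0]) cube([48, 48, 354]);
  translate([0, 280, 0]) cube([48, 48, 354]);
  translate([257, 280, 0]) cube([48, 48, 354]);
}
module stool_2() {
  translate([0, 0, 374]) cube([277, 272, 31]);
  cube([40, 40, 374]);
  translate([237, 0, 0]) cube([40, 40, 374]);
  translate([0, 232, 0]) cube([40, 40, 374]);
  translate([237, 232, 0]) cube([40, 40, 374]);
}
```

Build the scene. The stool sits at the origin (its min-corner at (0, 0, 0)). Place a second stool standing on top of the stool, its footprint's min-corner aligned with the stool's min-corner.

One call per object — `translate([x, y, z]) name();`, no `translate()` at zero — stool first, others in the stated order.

stool();
translate([0, 0, 396]) stool_2();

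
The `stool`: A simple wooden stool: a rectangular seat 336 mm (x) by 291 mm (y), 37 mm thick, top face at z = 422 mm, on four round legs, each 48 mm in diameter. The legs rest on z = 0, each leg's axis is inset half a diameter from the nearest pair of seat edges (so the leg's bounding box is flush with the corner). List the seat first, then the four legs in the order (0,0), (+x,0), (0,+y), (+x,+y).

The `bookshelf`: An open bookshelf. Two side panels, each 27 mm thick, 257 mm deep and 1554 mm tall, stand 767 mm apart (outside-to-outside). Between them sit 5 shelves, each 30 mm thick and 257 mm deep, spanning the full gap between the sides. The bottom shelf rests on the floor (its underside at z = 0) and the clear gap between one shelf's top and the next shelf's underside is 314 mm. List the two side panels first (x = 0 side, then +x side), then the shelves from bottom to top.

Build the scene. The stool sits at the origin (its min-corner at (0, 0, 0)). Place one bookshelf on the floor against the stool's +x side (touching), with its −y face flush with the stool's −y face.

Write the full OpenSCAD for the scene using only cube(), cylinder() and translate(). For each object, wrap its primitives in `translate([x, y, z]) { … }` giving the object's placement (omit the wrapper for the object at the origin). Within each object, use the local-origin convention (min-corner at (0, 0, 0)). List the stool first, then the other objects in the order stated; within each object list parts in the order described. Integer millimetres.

translate([0, 0, 385]) cube([336, 291, 37]);
translate([24, 24, 0]) cylinder(h = 385, r = 24);
translate([312, 24, 0]) cylinder(h = 385, r = 24);
translate([24, 267, 0]) cylinder(h = 385, r = 24);
translate([312, 267, 0]) cylinder(h = 385, r = 24);
translate([336, 0, 0]) {
  cube([27, 257, 1554]);
  translate([740, 0, 0]) cube([27, 257, 1554]);
  translate([27, 0, 0]) cube([713, 257, 30]);
  translate([27, 0, 344]) cube([713, 257, 30]);
  translate([27, 0, 688]) cube([713, 257, 30]);
  translate([27, 0, 1032]) cube([713, 257, 30]);
  translate([27, 0, 1376]) cube([713, 257, 30]);
}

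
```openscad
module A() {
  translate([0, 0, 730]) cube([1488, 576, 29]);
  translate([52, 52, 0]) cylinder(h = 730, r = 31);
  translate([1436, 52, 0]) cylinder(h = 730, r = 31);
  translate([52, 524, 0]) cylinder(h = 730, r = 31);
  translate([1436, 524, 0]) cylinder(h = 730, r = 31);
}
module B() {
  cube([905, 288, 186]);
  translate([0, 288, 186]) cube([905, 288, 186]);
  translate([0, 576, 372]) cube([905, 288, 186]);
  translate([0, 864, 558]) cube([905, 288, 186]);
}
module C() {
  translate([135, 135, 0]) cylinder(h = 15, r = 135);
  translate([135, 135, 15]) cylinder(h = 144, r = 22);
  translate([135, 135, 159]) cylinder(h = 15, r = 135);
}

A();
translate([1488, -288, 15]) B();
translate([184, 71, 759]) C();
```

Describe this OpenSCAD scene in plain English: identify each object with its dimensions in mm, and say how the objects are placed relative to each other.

A is a table: top 1488 mm (x) × 576 mm (y), 29 mm thick, upper face at z = 759 mm, on four round legs of 62 mm diameter, each leg's bounding box inset 21 mm from the nearest pair of top edges, running from z = 0 to the bottom of the top.

B is a straight staircase of 4 solid steps. Each step is 905 mm wide (x), 288 mm deep (y, the going) and 186 mm tall (the rise). The first step rests on the floor; each subsequent step sits one going further in +y and one rise higher in +z, directly behind and above the previous step with no overlap.

C is a spool: two coaxial disc flanges of radius 135 mm and thickness 15 mm, joined by a core cylinder of radius 22 mm and height 144 mm. The lower flange rests on z = 0 and the three cylinders share a vertical axis.

The staircase is beside the table with their tops flush at z = 759. The spool is on top of the table.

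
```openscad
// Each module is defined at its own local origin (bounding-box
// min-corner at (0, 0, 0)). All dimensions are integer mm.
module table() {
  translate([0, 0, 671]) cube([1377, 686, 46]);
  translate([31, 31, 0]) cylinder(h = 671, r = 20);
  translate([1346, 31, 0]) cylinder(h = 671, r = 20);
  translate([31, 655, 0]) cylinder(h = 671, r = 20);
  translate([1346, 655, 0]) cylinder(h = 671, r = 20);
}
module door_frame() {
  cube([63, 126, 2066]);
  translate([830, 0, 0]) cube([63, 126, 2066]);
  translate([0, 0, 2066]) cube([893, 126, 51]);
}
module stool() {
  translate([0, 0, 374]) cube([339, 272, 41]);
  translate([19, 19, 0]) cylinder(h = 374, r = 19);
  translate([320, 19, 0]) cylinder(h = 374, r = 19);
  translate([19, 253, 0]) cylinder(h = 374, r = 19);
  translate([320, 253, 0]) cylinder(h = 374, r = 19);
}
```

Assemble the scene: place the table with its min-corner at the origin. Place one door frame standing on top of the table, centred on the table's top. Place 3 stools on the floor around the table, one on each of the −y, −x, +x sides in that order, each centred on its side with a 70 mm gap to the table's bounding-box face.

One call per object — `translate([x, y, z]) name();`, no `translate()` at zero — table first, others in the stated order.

table();
translate([242, 280, 717]) door_frame();
translate([519, -342, 0]) stool();
translate([-409, 207, 0]) stool();
translate([1447, 207, 0]) stool();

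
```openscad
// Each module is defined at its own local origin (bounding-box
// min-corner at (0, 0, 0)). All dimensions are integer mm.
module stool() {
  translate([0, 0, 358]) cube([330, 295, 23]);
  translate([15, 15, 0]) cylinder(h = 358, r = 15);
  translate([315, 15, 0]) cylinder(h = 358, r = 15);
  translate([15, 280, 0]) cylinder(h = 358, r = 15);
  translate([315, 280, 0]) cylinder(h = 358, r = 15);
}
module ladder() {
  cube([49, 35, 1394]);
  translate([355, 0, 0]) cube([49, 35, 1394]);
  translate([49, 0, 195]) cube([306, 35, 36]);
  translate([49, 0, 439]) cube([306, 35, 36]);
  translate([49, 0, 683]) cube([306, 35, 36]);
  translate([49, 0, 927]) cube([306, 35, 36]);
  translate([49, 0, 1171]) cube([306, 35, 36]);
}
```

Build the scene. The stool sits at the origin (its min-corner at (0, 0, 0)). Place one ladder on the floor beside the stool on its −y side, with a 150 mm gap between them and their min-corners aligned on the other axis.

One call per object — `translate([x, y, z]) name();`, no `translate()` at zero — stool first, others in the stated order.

stool();
translate([0, -185, 0]) ladder();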